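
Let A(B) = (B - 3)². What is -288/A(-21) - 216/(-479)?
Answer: -47/958 ≈ -0.049061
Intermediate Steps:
A(B) = (-3 + B)²
-288/A(-21) - 216/(-479) = -288/(-3 - 21)² - 216/(-479) = -288/((-24)²) - 216*(-1/479) = -288/576 + 216/479 = -288*1/576 + 216/479 = -½ + 216/479 = -47/958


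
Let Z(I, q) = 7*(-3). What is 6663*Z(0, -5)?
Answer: -139923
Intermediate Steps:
Z(I, q) = -21
6663*Z(0, -5) = 6663*(-21) = -139923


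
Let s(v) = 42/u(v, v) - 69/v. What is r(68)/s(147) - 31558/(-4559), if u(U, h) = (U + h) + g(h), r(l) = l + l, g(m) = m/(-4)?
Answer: -29907806/68385 ≈ -437.34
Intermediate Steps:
g(m) = -m/4 (g(m) = m*(-1/4) = -m/4)
r(l) = 2*l
u(U, h) = U + 3*h/4 (u(U, h) = (U + h) - h/4 = U + 3*h/4)
s(v) = -45/v (s(v) = 42/(v + 3*v/4) - 69/v = 42/((7*v/4)) - 69/v = 42*(4/(7*v)) - 69/v = 24/v - 69/v = -45/v)
r(68)/s(147) - 31558/(-4559) = (2*68)/((-45/147)) - 31558/(-4559) = 136/((-45*1/147)) - 31558*(-1/4559) = 136/(-15/49) + 31558/4559 = 136*(-49/15) + 31558/4559 = -6664/15 + 31558/4559 = -29907806/68385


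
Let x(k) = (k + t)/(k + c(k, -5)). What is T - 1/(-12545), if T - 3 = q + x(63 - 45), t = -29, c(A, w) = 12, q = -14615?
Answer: -1099872833/75270 ≈ -14612.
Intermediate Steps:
x(k) = (-29 + k)/(12 + k) (x(k) = (k - 29)/(k + 12) = (-29 + k)/(12 + k))
T = -438371/30 (T = 3 + (-14615 + (-29 + (63 - 45))/(12 + (63 - 45))) = 3 + (-14615 + (-29 + 18)/(12 + 18)) = 3 + (-14615 - 11/30) = 3 - 438461/30 = -438371/30 ≈ -14612.)
T - 1/(-12545) = -438371/30 - 1/(-12545) = -438371/30 - 1*(-1/12545) = -438371/30 + 1/12545 = -1099872833/75270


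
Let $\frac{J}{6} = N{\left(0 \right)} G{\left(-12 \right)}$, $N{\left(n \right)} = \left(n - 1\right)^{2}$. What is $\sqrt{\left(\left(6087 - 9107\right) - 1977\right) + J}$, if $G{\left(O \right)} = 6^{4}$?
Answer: $\sqrt{2779} \approx 52.716$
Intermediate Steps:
$G{\left(O \right)} = 1296$
$N{\left(n \right)} = \left(-1 + n\right)^{2}$
$J = 7776$ ($J = 6 \left(-1 + 0\right)^{2} \cdot 1296 = 6 \left(-1\right)^{2} \cdot 1296 = 6 \cdot 1 \cdot 1296 = 6 \cdot 1296 = 7776$)
$\sqrt{\left(\left(6087 - 9107\right) - 1977\right) + J} = \sqrt{\left(\left(6087 - 9107\right) - 1977\right) + 7776} = \sqrt{\left(-3020 - 1977\right) + 7776} = \sqrt{-4997 + 7776} = \sqrt{2779}$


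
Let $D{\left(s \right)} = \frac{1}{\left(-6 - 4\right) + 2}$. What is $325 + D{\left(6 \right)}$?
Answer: $\frac{2599}{8} \approx 324.88$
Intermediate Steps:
$D{\left(s \right)} = - \frac{1}{8}$ ($D{\left(s \right)} = \frac{1}{-10 + 2} = \frac{1}{-8} = - \frac{1}{8}$)
$325 + D{\left(6 \right)} = 325 - \frac{1}{8} = \frac{2599}{8}$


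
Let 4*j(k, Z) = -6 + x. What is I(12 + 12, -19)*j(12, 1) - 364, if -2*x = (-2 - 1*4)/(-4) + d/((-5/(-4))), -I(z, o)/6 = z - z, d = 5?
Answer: -364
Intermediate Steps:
I(z, o) = 0 (I(z, o) = -6*(z - z) = -6*0 = 0)
x = -11/4 (x = -((-2 - 1*4)/(-4) + 5/((-5/(-4))))/2 = -((-2 - 4)*(-¼) + 5/((-5*(-¼))))/2 = -(-6*(-¼) + 5/(5/4))/2 = -(3/2 + 5*(⅘))/2 = -(3/2 + 4)/2 = -½*11/2 = -11/4 ≈ -2.7500)
j(k, Z) = -35/16 (j(k, Z) = (-6 - 11/4)/4 = (¼)*(-35/4) = -35/16)
I(12 + 12, -19)*j(12, 1) - 364 = 0*(-35/16) - 364 = 0 - 364 = -364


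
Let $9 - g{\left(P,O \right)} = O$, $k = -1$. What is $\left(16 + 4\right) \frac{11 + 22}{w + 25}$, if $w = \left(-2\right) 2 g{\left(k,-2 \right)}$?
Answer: $- \frac{660}{19} \approx -34.737$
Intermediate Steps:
$g{\left(P,O \right)} = 9 - O$
$w = -44$ ($w = \left(-2\right) 2 \left(9 - -2\right) = - 4 \left(9 + 2\right) = \left(-4\right) 11 = -44$)
$\left(16 + 4\right) \frac{11 + 22}{w + 25} = \left(16 + 4\right) \frac{11 + 22}{-44 + 25} = 20 \frac{33}{-19} = 20 \cdot 33 \left(- \frac{1}{19}\right) = 20 \left(- \frac{33}{19}\right) = - \frac{660}{19}$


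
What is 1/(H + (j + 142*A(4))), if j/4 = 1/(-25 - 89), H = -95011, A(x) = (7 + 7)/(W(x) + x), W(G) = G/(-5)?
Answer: -228/21520871 ≈ -1.0594e-5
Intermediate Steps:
W(G) = -G/5 (W(G) = G*(-⅕) = -G/5)
A(x) = 35/(2*x) (A(x) = (7 + 7)/(-x/5 + x) = 14/((4*x/5)) = 14*(5/(4*x)) = 35/(2*x))
j = -2/57 (j = 4/(-25 - 89) = 4/(-114) = 4*(-1/114) = -2/57 ≈ -0.035088)
1/(H + (j + 142*A(4))) = 1/(-95011 + (-2/57 + 142*((35/2)/4))) = 1/(-95011 + (-2/57 + 142*((35/2)*(¼)))) = 1/(-95011 + (-2/57 + 142*(35/8))) = 1/(-95011 + (-2/57 + 2485/4)) = 1/(-95011 + 141637/228) = 1/(-21520871/228) = -228/21520871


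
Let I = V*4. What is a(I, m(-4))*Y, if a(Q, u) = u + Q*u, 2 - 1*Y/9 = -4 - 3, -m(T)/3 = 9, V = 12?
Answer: -107163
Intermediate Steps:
m(T) = -27 (m(T) = -3*9 = -27)
Y = 81 (Y = 18 - 9*(-4 - 3) = 18 - 9*(-7) = 18 + 63 = 81)
I = 48 (I = 12*4 = 48)
a(I, m(-4))*Y = -27*(1 + 48)*81 = -27*49*81 = -1323*81 = -107163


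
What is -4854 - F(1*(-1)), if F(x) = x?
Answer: -4853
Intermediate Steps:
-4854 - F(1*(-1)) = -4854 - (-1) = -4854 - 1*(-1) = -4854 + 1 = -4853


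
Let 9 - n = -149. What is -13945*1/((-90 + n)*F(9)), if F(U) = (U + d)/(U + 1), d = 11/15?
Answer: -1045875/4964 ≈ -210.69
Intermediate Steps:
n = 158 (n = 9 - 1*(-149) = 9 + 149 = 158)
d = 11/15 (d = 11*(1/15) = 11/15 ≈ 0.73333)
F(U) = (11/15 + U)/(1 + U) (F(U) = (U + 11/15)/(U + 1) = (11/15 + U)/(1 + U))
-13945*1/((-90 + n)*F(9)) = -13945*(1 + 9)/((-90 + 158)*(11/15 + 9)) = -13945/(((146/15)/10)*68) = -13945/(((⅒)*(146/15))*68) = -13945/((73/75)*68) = -13945/4964/75 = -13945*75/4964 = -1045875/4964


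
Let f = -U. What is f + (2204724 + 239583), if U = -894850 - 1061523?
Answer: 4400680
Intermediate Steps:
U = -1956373
f = 1956373 (f = -1*(-1956373) = 1956373)
f + (2204724 + 239583) = 1956373 + (2204724 + 239583) = 1956373 + 2444307 = 4400680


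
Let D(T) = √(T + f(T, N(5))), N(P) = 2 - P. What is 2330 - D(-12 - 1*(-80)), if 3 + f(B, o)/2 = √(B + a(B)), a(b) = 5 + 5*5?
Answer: 2330 - √(62 + 14*√2) ≈ 2321.0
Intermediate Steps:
a(b) = 30 (a(b) = 5 + 25 = 30)
f(B, o) = -6 + 2*√(30 + B) (f(B, o) = -6 + 2*√(B + 30) = -6 + 2*√(30 + B))
D(T) = √(-6 + T + 2*√(30 + T)) (D(T) = √(T + (-6 + 2*√(30 + T))) = √(-6 + T + 2*√(30 + T)))
2330 - D(-12 - 1*(-80)) = 2330 - √(-6 + (-12 - 1*(-80)) + 2*√(30 + (-12 - 1*(-80)))) = 2330 - √(-6 + (-12 + 80) + 2*√(30 + (-12 + 80))) = 2330 - √(-6 + 68 + 2*√(30 + 68)) = 2330 - √(-6 + 68 + 2*√98) = 2330 - √(-6 + 68 + 2*(7*√2)) = 2330 - √(-6 + 68 + 14*√2) = 2330 - √(62 + 14*√2)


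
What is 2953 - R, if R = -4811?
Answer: 7764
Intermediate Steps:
2953 - R = 2953 - 1*(-4811) = 2953 + 4811 = 7764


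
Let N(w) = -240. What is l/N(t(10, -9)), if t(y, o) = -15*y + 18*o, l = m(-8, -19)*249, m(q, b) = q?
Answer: 83/10 ≈ 8.3000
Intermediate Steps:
l = -1992 (l = -8*249 = -1992)
l/N(t(10, -9)) = -1992/(-240) = -1992*(-1/240) = 83/10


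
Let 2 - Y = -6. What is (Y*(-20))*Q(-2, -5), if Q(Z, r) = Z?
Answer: 320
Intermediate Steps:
Y = 8 (Y = 2 - 1*(-6) = 2 + 6 = 8)
(Y*(-20))*Q(-2, -5) = (8*(-20))*(-2) = -160*(-2) = 320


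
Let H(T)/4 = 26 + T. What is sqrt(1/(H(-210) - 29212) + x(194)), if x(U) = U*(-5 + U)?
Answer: sqrt(8221275298729)/14974 ≈ 191.48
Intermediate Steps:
H(T) = 104 + 4*T (H(T) = 4*(26 + T) = 104 + 4*T)
sqrt(1/(H(-210) - 29212) + x(194)) = sqrt(1/((104 + 4*(-210)) - 29212) + 194*(-5 + 194)) = sqrt(1/((104 - 840) - 29212) + 194*189) = sqrt(1/(-736 - 29212) + 36666) = sqrt(1/(-29948) + 36666) = sqrt(-1/29948 + 36666) = sqrt(1098073367/29948) = sqrt(8221275298729)/14974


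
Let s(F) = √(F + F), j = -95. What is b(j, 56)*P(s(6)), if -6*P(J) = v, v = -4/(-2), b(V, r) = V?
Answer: 95/3 ≈ 31.667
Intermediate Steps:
s(F) = √2*√F (s(F) = √(2*F) = √2*√F)
v = 2 (v = -4*(-½) = 2)
P(J) = -⅓ (P(J) = -⅙*2 = -⅓)
b(j, 56)*P(s(6)) = -95*(-⅓) = 95/3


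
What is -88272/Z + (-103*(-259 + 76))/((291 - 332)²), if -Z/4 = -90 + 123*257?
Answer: 210411879/17662267 ≈ 11.913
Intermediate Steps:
Z = -126084 (Z = -4*(-90 + 123*257) = -4*(-90 + 31611) = -4*31521 = -126084)
-88272/Z + (-103*(-259 + 76))/((291 - 332)²) = -88272/(-126084) + (-103*(-259 + 76))/((291 - 332)²) = -88272*(-1/126084) + (-103*(-183))/((-41)²) = 7356/10507 + 18849/1681 = 210411879/17662267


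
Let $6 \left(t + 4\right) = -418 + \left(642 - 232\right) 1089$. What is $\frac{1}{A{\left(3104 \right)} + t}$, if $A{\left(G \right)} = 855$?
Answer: $\frac{3}{225589} \approx 1.3299 \cdot 10^{-5}$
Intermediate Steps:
$t = \frac{223024}{3}$ ($t = -4 + \frac{-418 + \left(642 - 232\right) 1089}{6} = -4 + \frac{-418 + 410 \cdot 1089}{6} = -4 + \frac{-418 + 446490}{6} = -4 + \frac{1}{6} \cdot 446072 = -4 + \frac{223036}{3} = \frac{223024}{3} \approx 74341.0$)
$\frac{1}{A{\left(3104 \right)} + t} = \frac{1}{855 + \frac{223024}{3}} = \frac{1}{\frac{225589}{3}} = \frac{3}{225589}$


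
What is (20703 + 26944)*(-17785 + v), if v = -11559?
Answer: -1398153568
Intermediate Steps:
(20703 + 26944)*(-17785 + v) = (20703 + 26944)*(-17785 - 11559) = 47647*(-29344) = -1398153568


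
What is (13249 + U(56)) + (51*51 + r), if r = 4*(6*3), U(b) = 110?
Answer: 16032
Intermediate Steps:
r = 72 (r = 4*18 = 72)
(13249 + U(56)) + (51*51 + r) = (13249 + 110) + (51*51 + 72) = 13359 + (2601 + 72) = 13359 + 2673 = 16032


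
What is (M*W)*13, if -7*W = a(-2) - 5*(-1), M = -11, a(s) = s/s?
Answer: 858/7 ≈ 122.57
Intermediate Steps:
a(s) = 1
W = -6/7 (W = -(1 - 5*(-1))/7 = -(1 + 5)/7 = -1/7*6 = -6/7 ≈ -0.85714)
(M*W)*13 = -11*(-6/7)*13 = (66/7)*13 = 858/7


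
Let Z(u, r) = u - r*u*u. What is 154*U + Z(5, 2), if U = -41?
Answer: -6359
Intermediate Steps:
Z(u, r) = u - r*u**2
154*U + Z(5, 2) = 154*(-41) + 5*(1 - 1*2*5) = -6314 + 5*(1 - 10) = -6314 + 5*(-9) = -6314 - 45 = -6359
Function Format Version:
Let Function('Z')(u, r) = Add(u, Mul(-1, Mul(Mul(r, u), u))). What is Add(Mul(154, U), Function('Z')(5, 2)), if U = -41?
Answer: -6359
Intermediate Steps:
Function('Z')(u, r) = Add(u, Mul(-1, r, Pow(u, 2))) (Function('Z')(u, r) = Add(u, Mul(-1, Mul(r, Pow(u, 2)))) = Add(u, Mul(-1, r, Pow(u, 2))))
Add(Mul(154, U), Function('Z')(5, 2)) = Add(Mul(154, -41), Mul(5, Add(1, Mul(-1, 2, 5)))) = Add(-6314, Mul(5, Add(1, -10))) = Add(-6314, Mul(5, -9)) = Add(-6314, -45) = -6359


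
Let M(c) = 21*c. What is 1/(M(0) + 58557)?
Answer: 1/58557 ≈ 1.7077e-5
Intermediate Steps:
1/(M(0) + 58557) = 1/(21*0 + 58557) = 1/(0 + 58557) = 1/58557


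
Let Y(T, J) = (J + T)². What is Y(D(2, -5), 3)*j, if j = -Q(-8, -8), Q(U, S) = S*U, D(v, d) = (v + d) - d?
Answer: -1600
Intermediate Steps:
D(v, d) = v (D(v, d) = (d + v) - d = v)
j = -64 (j = -(-8)*(-8) = -1*64 = -64)
Y(D(2, -5), 3)*j = (3 + 2)²*(-64) = 5²*(-64) = 25*(-64) = -1600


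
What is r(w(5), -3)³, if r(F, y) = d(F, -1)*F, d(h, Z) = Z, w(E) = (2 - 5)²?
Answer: -729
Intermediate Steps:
w(E) = 9 (w(E) = (-3)² = 9)
r(F, y) = -F
r(w(5), -3)³ = (-1*9)³ = (-9)³ = -729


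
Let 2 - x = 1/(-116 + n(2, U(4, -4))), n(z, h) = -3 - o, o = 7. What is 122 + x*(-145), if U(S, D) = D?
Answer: -21313/126 ≈ -169.15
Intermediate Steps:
n(z, h) = -10 (n(z, h) = -3 - 1*7 = -3 - 7 = -10)
x = 253/126 (x = 2 - 1/(-116 - 10) = 2 - 1/(-126) = 2 - 1*(-1/126) = 2 + 1/126 = 253/126 ≈ 2.0079)
122 + x*(-145) = 122 + (253/126)*(-145) = 122 - 36685/126 = -21313/126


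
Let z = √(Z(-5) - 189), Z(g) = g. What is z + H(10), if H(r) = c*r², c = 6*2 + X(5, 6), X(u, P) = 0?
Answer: 1200 + I*√194 ≈ 1200.0 + 13.928*I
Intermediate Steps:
c = 12 (c = 6*2 + 0 = 12 + 0 = 12)
H(r) = 12*r²
z = I*√194 (z = √(-5 - 189) = √(-194) = I*√194 ≈ 13.928*I)
z + H(10) = I*√194 + 12*10² = I*√194 + 12*100 = I*√194 + 1200 = 1200 + I*√194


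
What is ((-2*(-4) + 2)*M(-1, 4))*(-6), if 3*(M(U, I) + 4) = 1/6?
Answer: 710/3 ≈ 236.67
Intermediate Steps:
M(U, I) = -71/18 (M(U, I) = -4 + (⅓)/6 = -4 + (⅓)*(⅙) = -4 + 1/18 = -71/18)
((-2*(-4) + 2)*M(-1, 4))*(-6) = ((-2*(-4) + 2)*(-71/18))*(-6) = ((8 + 2)*(-71/18))*(-6) = (10*(-71/18))*(-6) = -355/9*(-6) = 710/3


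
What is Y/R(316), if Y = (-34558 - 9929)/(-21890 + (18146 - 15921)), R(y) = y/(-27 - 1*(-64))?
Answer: 182891/690460 ≈ 0.26488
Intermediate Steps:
R(y) = y/37 (R(y) = y/(-27 + 64) = y/37)
Y = 4943/2185 (Y = -44487/(-21890 + 2225) = -44487/(-19665) = -44487*(-1/19665) = 4943/2185 ≈ 2.2622)
Y/R(316) = 4943/(2185*(((1/37)*316))) = 4943/(2185*(316/37)) = (4943/2185)*(37/316) = 182891/690460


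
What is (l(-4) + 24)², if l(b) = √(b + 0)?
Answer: 572 + 96*I ≈ 572.0 + 96.0*I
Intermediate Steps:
l(b) = √b
(l(-4) + 24)² = (√(-4) + 24)² = (2*I + 24)² = (24 + 2*I)²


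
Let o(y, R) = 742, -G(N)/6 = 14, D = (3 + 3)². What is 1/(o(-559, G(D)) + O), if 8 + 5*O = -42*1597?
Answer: -5/63372 ≈ -7.8899e-5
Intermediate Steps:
D = 36 (D = 6² = 36)
G(N) = -84 (G(N) = -6*14 = -84)
O = -67082/5 (O = -8/5 + (-42*1597)/5 = -8/5 + (⅕)*(-67074) = -8/5 - 67074/5 = -67082/5 ≈ -13416.)
1/(o(-559, G(D)) + O) = 1/(742 - 67082/5) = 1/(-63372/5) = -5/63372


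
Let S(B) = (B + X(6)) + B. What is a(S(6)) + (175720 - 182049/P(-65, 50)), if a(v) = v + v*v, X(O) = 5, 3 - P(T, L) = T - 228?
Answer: 51921647/296 ≈ 1.7541e+5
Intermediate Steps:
P(T, L) = 231 - T (P(T, L) = 3 - (T - 228) = 3 - (-228 + T) = 3 + (228 - T) = 231 - T)
S(B) = 5 + 2*B (S(B) = (B + 5) + B = (5 + B) + B = 5 + 2*B)
a(v) = v + v²
a(S(6)) + (175720 - 182049/P(-65, 50)) = (5 + 2*6)*(1 + (5 + 2*6)) + (175720 - 182049/(231 - 1*(-65))) = (5 + 12)*(1 + (5 + 12)) + (175720 - 182049/(231 + 65)) = 17*(1 + 17) + (175720 - 182049/296) = 17*18 + (175720 - 182049*1/296) = 306 + (175720 - 182049/296) = 306 + 51831071/296 = 51921647/296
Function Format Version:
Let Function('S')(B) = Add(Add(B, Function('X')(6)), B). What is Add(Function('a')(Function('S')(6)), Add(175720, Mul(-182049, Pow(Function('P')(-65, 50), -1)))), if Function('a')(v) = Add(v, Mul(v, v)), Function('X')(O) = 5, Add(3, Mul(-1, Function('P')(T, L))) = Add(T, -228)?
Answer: Rational(51921647, 296) ≈ 1.7541e+5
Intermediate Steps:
Function('P')(T, L) = Add(231, Mul(-1, T)) (Function('P')(T, L) = Add(3, Mul(-1, Add(T, -228))) = Add(3, Mul(-1, Add(-228, T))) = Add(3, Add(228, Mul(-1, T))) = Add(231, Mul(-1, T)))
Function('S')(B) = Add(5, Mul(2, B)) (Function('S')(B) = Add(Add(B, 5), B) = Add(Add(5, B), B) = Add(5, Mul(2, B)))
Function('a')(v) = Add(v, Pow(v, 2))
Add(Function('a')(Function('S')(6)), Add(175720, Mul(-182049, Pow(Function('P')(-65, 50), -1)))) = Add(Mul(Add(5, Mul(2, 6)), Add(1, Add(5, Mul(2, 6)))), Add(175720, Mul(-182049, Pow(Add(231, Mul(-1, -65)), -1)))) = Add(Mul(Add(5, 12), Add(1, Add(5, 12))), Add(175720, Mul(-182049, Pow(Add(231, 65), -1)))) = Add(Mul(17, Add(1, 17)), Add(175720, Mul(-182049, Pow(296, -1)))) = Add(Mul(17, 18), Add(175720, Mul(-182049, Rational(1, 296)))) = Add(306, Add(175720, Rational(-182049, 296))) = Add(306, Rational(51831071, 296)) = Rational(51921647, 296)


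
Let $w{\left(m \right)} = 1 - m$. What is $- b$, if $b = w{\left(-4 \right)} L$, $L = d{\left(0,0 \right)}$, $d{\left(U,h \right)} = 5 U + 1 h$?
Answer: $0$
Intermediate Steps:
$d{\left(U,h \right)} = h + 5 U$ ($d{\left(U,h \right)} = 5 U + h = h + 5 U$)
$L = 0$ ($L = 0 + 5 \cdot 0 = 0 + 0 = 0$)
$b = 0$ ($b = \left(1 - -4\right) 0 = \left(1 + 4\right) 0 = 5 \cdot 0 = 0$)
$- b = \left(-1\right) 0 = 0$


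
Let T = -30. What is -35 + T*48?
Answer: -1475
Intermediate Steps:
-35 + T*48 = -35 - 30*48 = -35 - 1440 = -1475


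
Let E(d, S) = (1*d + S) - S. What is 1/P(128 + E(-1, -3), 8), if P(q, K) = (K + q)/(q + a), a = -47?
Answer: 16/27 ≈ 0.59259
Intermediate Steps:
E(d, S) = d (E(d, S) = (d + S) - S = (S + d) - S = d)
P(q, K) = (K + q)/(-47 + q) (P(q, K) = (K + q)/(q - 47) = (K + q)/(-47 + q))
1/P(128 + E(-1, -3), 8) = 1/((8 + (128 - 1))/(-47 + (128 - 1))) = 1/((8 + 127)/(-47 + 127)) = 1/(135/80) = 1/((1/80)*135) = 1/(27/16) = 16/27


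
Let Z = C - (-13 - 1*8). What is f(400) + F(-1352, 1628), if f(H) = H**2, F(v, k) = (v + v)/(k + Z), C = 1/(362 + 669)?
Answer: 34002051522/212515 ≈ 1.6000e+5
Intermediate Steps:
C = 1/1031 ≈ 0.00096993
Z = 21652/1031 (Z = 1/1031 - (-13 - 1*8) = 1/1031 - (-13 - 8) = 1/1031 - (-21) = 1/1031 - 1*(-21) = 1/1031 + 21 = 21652/1031 ≈ 21.001)
F(v, k) = 2*v/(21652/1031 + k) (F(v, k) = (v + v)/(k + 21652/1031) = (2*v)/(21652/1031 + k) = 2*v/(21652/1031 + k))
f(400) + F(-1352, 1628) = 400**2 + 2062*(-1352)/(21652 + 1031*1628) = 160000 + 2062*(-1352)/(21652 + 1678468) = 160000 + 2062*(-1352)/1700120 = 160000 + 2062*(-1352)*(1/1700120) = 160000 - 348478/212515 = 34002051522/212515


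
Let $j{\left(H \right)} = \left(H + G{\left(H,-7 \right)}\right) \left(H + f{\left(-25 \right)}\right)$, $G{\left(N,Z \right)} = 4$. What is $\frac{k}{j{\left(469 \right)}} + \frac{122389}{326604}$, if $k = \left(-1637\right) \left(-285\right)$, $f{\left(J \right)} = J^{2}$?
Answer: $\frac{107853559949}{84502579524} \approx 1.2763$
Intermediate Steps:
$j{\left(H \right)} = \left(4 + H\right) \left(625 + H\right)$ ($j{\left(H \right)} = \left(H + 4\right) \left(H + \left(-25\right)^{2}\right) = \left(4 + H\right) \left(H + 625\right) = \left(4 + H\right) \left(625 + H\right)$)
$k = 466545$
$\frac{k}{j{\left(469 \right)}} + \frac{122389}{326604} = \frac{466545}{2500 + 469^{2} + 629 \cdot 469} + \frac{122389}{326604} = \frac{466545}{2500 + 219961 + 295001} + 122389 \cdot \frac{1}{326604} = \frac{466545}{517462} + \frac{122389}{326604} = \frac{107853559949}{84502579524}$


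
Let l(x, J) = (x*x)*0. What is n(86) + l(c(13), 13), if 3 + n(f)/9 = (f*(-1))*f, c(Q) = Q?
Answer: -66591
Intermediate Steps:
l(x, J) = 0 (l(x, J) = x**2*0 = 0)
n(f) = -27 - 9*f**2 (n(f) = -27 + 9*((f*(-1))*f) = -27 + 9*((-f)*f) = -27 + 9*(-f**2) = -27 - 9*f**2)
n(86) + l(c(13), 13) = (-27 - 9*86**2) + 0 = (-27 - 9*7396) + 0 = (-27 - 66564) + 0 = -66591 + 0 = -66591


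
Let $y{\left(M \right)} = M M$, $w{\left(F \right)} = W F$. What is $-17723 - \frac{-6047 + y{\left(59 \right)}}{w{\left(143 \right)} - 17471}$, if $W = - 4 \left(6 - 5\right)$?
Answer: $- \frac{319778655}{18043} \approx -17723.0$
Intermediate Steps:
$W = -4$ ($W = \left(-4\right) 1 = -4$)
$w{\left(F \right)} = - 4 F$
$y{\left(M \right)} = M^{2}$
$-17723 - \frac{-6047 + y{\left(59 \right)}}{w{\left(143 \right)} - 17471} = -17723 - \frac{-6047 + 59^{2}}{\left(-4\right) 143 - 17471} = -17723 - \frac{-6047 + 3481}{-572 - 17471} = -17723 - - \frac{2566}{-572 - 17471} = -17723 - - \frac{2566}{-18043} = -17723 - \left(-2566\right) \left(- \frac{1}{18043}\right) = -17723 - \frac{2566}{18043} = - \frac{319778655}{18043}$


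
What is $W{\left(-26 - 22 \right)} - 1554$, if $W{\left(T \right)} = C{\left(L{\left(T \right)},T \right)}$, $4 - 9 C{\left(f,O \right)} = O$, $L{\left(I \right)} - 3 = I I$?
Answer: $- \frac{13934}{9} \approx -1548.2$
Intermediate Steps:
$L{\left(I \right)} = 3 + I^{2}$ ($L{\left(I \right)} = 3 + I I = 3 + I^{2}$)
$C{\left(f,O \right)} = \frac{4}{9} - \frac{O}{9}$
$W{\left(T \right)} = \frac{4}{9} - \frac{T}{9}$
$W{\left(-26 - 22 \right)} - 1554 = \left(\frac{4}{9} - \frac{-26 - 22}{9}\right) - 1554 = \left(\frac{4}{9} - - \frac{16}{3}\right) - 1554 = \left(\frac{4}{9} + \frac{16}{3}\right) - 1554 = \frac{52}{9} - 1554 = - \frac{13934}{9}$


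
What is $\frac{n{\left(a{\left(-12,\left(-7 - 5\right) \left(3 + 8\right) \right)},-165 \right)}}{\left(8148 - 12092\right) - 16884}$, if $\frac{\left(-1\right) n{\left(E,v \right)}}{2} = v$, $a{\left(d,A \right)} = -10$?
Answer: $- \frac{165}{10414} \approx -0.015844$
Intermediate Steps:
$n{\left(E,v \right)} = - 2 v$
$\frac{n{\left(a{\left(-12,\left(-7 - 5\right) \left(3 + 8\right) \right)},-165 \right)}}{\left(8148 - 12092\right) - 16884} = \frac{\left(-2\right) \left(-165\right)}{\left(8148 - 12092\right) - 16884} = \frac{330}{-3944 - 16884} = \frac{330}{-20828} = 330 \left(- \frac{1}{20828}\right) = - \frac{165}{10414}$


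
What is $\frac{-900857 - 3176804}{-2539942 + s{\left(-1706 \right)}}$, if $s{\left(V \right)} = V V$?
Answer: $- \frac{4077661}{370494} \approx -11.006$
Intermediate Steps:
$s{\left(V \right)} = V^{2}$
$\frac{-900857 - 3176804}{-2539942 + s{\left(-1706 \right)}} = \frac{-900857 - 3176804}{-2539942 + \left(-1706\right)^{2}} = - \frac{4077661}{-2539942 + 2910436} = - \frac{4077661}{370494}$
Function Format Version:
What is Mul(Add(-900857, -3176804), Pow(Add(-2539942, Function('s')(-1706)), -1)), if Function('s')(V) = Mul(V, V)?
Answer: Rational(-4077661, 370494) ≈ -11.006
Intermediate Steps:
Function('s')(V) = Pow(V, 2)
Mul(Add(-900857, -3176804), Pow(Add(-2539942, Function('s')(-1706)), -1)) = Mul(Add(-900857, -3176804), Pow(Add(-2539942, Pow(-1706, 2)), -1)) = Mul(-4077661, Pow(Add(-2539942, 2910436), -1)) = Mul(-4077661, Pow(370494, -1)) = Mul(-4077661, Rational(1, 370494)) = Rational(-4077661, 370494)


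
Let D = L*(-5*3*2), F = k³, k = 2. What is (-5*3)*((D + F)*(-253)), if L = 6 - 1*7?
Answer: 144210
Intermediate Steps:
L = -1 (L = 6 - 7 = -1)
F = 8 (F = 2³ = 8)
D = 30 (D = -(-5*3)*2 = -(-15)*2 = -1*(-30) = 30)
(-5*3)*((D + F)*(-253)) = (-5*3)*((30 + 8)*(-253)) = -570*(-253) = -15*(-9614) = 144210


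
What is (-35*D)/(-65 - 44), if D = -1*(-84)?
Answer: 2940/109 ≈ 26.972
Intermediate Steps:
D = 84
(-35*D)/(-65 - 44) = (-35*84)/(-65 - 44) = -2940/(-109) = -2940*(-1/109) = 2940/109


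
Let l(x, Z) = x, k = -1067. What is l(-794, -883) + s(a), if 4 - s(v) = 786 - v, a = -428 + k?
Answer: -3071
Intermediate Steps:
a = -1495 (a = -428 - 1067 = -1495)
s(v) = -782 + v (s(v) = 4 - (786 - v) = 4 + (-786 + v) = -782 + v)
l(-794, -883) + s(a) = -794 + (-782 - 1495) = -794 - 2277 = -3071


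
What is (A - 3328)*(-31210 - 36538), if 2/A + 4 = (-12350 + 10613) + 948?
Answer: 178794153288/793 ≈ 2.2547e+8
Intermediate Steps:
A = -2/793 (A = 2/(-4 + ((-12350 + 10613) + 948)) = 2/(-4 + (-1737 + 948)) = 2/(-4 - 789) = 2/(-793) = 2*(-1/793) = -2/793 ≈ -0.0025221)
(A - 3328)*(-31210 - 36538) = (-2/793 - 3328)*(-31210 - 36538) = -2639106/793*(-67748) = 178794153288/793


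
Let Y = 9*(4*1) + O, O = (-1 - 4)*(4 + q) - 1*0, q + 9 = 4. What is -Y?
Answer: -41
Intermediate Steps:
q = -5 (q = -9 + 4 = -5)
O = 5 (O = (-1 - 4)*(4 - 5) - 1*0 = -5*(-1) + 0 = 5 + 0 = 5)
Y = 41 (Y = 9*(4*1) + 5 = 9*4 + 5 = 36 + 5 = 41)
-Y = -1*41 = -41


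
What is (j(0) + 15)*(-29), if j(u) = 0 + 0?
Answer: -435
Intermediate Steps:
j(u) = 0
(j(0) + 15)*(-29) = (0 + 15)*(-29) = 15*(-29) = -435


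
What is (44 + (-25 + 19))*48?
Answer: 1824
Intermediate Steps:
(44 + (-25 + 19))*48 = (44 - 6)*48 = 38*48 = 1824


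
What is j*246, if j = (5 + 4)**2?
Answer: 19926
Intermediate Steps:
j = 81 (j = 9**2 = 81)
j*246 = 81*246 = 19926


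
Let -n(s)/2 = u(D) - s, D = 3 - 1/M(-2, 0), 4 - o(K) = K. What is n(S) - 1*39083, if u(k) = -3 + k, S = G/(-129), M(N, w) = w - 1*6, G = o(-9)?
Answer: -1680592/43 ≈ -39084.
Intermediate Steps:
o(K) = 4 - K
G = 13 (G = 4 - 1*(-9) = 4 + 9 = 13)
M(N, w) = -6 + w (M(N, w) = w - 6 = -6 + w)
D = 19/6 (D = 3 - 1/(-6 + 0) = 3 - 1/(-6) = 3 - 1*(-1/6) = 3 + 1/6 = 19/6 ≈ 3.1667)
S = -13/129 (S = 13/(-129) = 13*(-1/129) = -13/129 ≈ -0.10078)
n(s) = -1/3 + 2*s (n(s) = -2*((-3 + 19/6) - s) = -2*(1/6 - s) = -1/3 + 2*s)
n(S) - 1*39083 = (-1/3 + 2*(-13/129)) - 1*39083 = (-1/3 - 26/129) - 39083 = -23/43 - 39083 = -1680592/43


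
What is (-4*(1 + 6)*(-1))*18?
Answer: 504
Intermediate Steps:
(-4*(1 + 6)*(-1))*18 = (-4*7*(-1))*18 = -28*(-1)*18 = 28*18 = 504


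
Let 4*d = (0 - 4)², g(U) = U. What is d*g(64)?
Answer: 256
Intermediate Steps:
d = 4 (d = (0 - 4)²/4 = (¼)*(-4)² = (¼)*16 = 4)
d*g(64) = 4*64 = 256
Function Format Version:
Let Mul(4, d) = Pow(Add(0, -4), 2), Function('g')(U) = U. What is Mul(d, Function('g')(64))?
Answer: 256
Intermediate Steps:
d = 4 (d = Mul(Rational(1, 4), Pow(Add(0, -4), 2)) = Mul(Rational(1, 4), Pow(-4, 2)) = Mul(Rational(1, 4), 16) = 4)
Mul(d, Function('g')(64)) = Mul(4, 64) = 256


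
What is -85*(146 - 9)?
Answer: -11645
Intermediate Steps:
-85*(146 - 9) = -85*137 = -11645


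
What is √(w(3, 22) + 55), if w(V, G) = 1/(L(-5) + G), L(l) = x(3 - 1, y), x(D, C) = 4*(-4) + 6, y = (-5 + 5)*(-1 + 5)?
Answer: √1983/6 ≈ 7.4218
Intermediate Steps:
y = 0 (y = 0*4 = 0)
x(D, C) = -10 (x(D, C) = -16 + 6 = -10)
L(l) = -10
w(V, G) = 1/(-10 + G)
√(w(3, 22) + 55) = √(1/(-10 + 22) + 55) = √(1/12 + 55) = √(661/12) = √1983/6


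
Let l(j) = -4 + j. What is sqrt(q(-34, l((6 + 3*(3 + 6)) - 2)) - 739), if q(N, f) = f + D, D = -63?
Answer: 5*I*sqrt(31) ≈ 27.839*I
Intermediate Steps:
q(N, f) = -63 + f (q(N, f) = f - 63 = -63 + f)
sqrt(q(-34, l((6 + 3*(3 + 6)) - 2)) - 739) = sqrt((-63 + (-4 + ((6 + 3*(3 + 6)) - 2))) - 739) = sqrt((-63 + (-4 + ((6 + 3*9) - 2))) - 739) = sqrt((-63 + (-4 + ((6 + 27) - 2))) - 739) = sqrt((-63 + (-4 + (33 - 2))) - 739) = sqrt((-63 + (-4 + 31)) - 739) = sqrt((-63 + 27) - 739) = sqrt(-36 - 739) = sqrt(-775) = 5*I*sqrt(31)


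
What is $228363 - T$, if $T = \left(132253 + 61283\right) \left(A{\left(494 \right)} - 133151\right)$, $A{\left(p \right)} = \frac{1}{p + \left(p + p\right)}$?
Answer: $\frac{6365125821597}{247} \approx 2.577 \cdot 10^{10}$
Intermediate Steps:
$A{\left(p \right)} = \frac{1}{3 p}$ ($A{\left(p \right)} = \frac{1}{p + 2 p} = \frac{1}{3 p}$)
$T = - \frac{6365069415936}{247}$ ($T = \left(132253 + 61283\right) \left(\frac{1}{3 \cdot 494} - 133151\right) = 193536 \left(\frac{1}{3} \cdot \frac{1}{494} - 133151\right) = 193536 \left(\frac{1}{1482} - 133151\right) = 193536 \left(- \frac{197329781}{1482}\right) = - \frac{6365069415936}{247} \approx -2.577 \cdot 10^{10}$)
$228363 - T = 228363 - - \frac{6365069415936}{247} = 228363 + \frac{6365069415936}{247} = \frac{6365125821597}{247}$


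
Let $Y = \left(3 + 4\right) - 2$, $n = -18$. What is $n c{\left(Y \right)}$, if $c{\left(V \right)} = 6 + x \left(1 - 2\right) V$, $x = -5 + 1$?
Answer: $-468$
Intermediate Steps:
$Y = 5$ ($Y = 7 - 2 = 5$)
$x = -4$
$c{\left(V \right)} = 6 + 4 V$ ($c{\left(V \right)} = 6 - 4 \left(1 - 2\right) V = 6 - 4 \left(- V\right) = 6 + 4 V$)
$n c{\left(Y \right)} = - 18 \left(6 + 4 \cdot 5\right) = - 18 \left(6 + 20\right) = \left(-18\right) 26 = -468$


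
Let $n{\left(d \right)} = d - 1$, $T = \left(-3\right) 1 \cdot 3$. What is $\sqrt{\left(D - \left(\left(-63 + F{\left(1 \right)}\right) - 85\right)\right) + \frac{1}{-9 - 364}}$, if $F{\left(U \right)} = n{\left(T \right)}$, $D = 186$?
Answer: $\frac{\sqrt{47860003}}{373} \approx 18.547$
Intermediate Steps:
$T = -9$ ($T = \left(-3\right) 3 = -9$)
$n{\left(d \right)} = -1 + d$
$F{\left(U \right)} = -10$ ($F{\left(U \right)} = -1 - 9 = -10$)
$\sqrt{\left(D - \left(\left(-63 + F{\left(1 \right)}\right) - 85\right)\right) + \frac{1}{-9 - 364}} = \sqrt{\left(186 - \left(\left(-63 - 10\right) - 85\right)\right) + \frac{1}{-9 - 364}} = \sqrt{\left(186 - \left(-73 - 85\right)\right) + \frac{1}{-373}} = \sqrt{\left(186 - -158\right) - \frac{1}{373}} = \sqrt{\left(186 + 158\right) - \frac{1}{373}} = \sqrt{344 - \frac{1}{373}} = \sqrt{\frac{128311}{373}} = \frac{\sqrt{47860003}}{373}$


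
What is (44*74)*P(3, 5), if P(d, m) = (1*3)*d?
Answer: 29304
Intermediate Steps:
P(d, m) = 3*d
(44*74)*P(3, 5) = (44*74)*(3*3) = 3256*9 = 29304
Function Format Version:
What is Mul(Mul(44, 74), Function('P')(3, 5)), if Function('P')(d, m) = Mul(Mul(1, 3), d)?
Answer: 29304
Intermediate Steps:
Function('P')(d, m) = Mul(3, d)
Mul(Mul(44, 74), Function('P')(3, 5)) = Mul(Mul(44, 74), Mul(3, 3)) = Mul(3256, 9) = 29304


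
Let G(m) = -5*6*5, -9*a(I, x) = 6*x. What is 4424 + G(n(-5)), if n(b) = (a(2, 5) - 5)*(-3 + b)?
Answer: 4274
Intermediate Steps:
a(I, x) = -2*x/3
n(b) = 25 - 25*b/3 (n(b) = (-⅔*5 - 5)*(-3 + b) = (-10/3 - 5)*(-3 + b) = -25*(-3 + b)/3 = 25 - 25*b/3)
G(m) = -150 (G(m) = -30*5 = -150)
4424 + G(n(-5)) = 4424 - 150 = 4274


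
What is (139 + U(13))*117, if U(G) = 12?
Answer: 17667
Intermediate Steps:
(139 + U(13))*117 = (139 + 12)*117 = 151*117 = 17667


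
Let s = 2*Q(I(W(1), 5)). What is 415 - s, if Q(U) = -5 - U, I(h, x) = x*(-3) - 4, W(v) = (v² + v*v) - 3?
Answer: 387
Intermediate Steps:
W(v) = -3 + 2*v² (W(v) = (v² + v²) - 3 = 2*v² - 3 = -3 + 2*v²)
I(h, x) = -4 - 3*x (I(h, x) = -3*x - 4 = -4 - 3*x)
s = 28 (s = 2*(-5 - (-4 - 3*5)) = 2*(-5 - (-4 - 15)) = 2*(-5 - 1*(-19)) = 2*(-5 + 19) = 2*14 = 28)
415 - s = 415 - 1*28 = 415 - 28 = 387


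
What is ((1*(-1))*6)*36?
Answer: -216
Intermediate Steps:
((1*(-1))*6)*36 = -1*6*36 = -6*36 = -216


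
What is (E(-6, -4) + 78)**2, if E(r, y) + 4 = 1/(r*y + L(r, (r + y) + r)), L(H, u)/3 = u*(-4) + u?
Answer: 154579489/28224 ≈ 5476.9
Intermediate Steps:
L(H, u) = -9*u (L(H, u) = 3*(u*(-4) + u) = 3*(-4*u + u) = 3*(-3*u) = -9*u)
E(r, y) = -4 + 1/(-18*r - 9*y + r*y) (E(r, y) = -4 + 1/(r*y - 9*((r + y) + r)) = -4 + 1/(r*y - 9*(y + 2*r)) = -4 + 1/(r*y + (-18*r - 9*y)) = -4 + 1/(-18*r - 9*y + r*y))
(E(-6, -4) + 78)**2 = ((1 + 36*(-4) + 72*(-6) - 4*(-6)*(-4))/(-18*(-6) - 9*(-4) - 6*(-4)) + 78)**2 = ((1 - 144 - 432 - 96)/(108 + 36 + 24) + 78)**2 = (-671/168 + 78)**2 = (12433/168)**2 = 154579489/28224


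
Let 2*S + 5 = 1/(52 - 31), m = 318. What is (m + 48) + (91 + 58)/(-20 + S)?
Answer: 169623/472 ≈ 359.37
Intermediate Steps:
S = -52/21 (S = -5/2 + 1/(2*(52 - 31)) = -5/2 + (½)/21 = -5/2 + (½)*(1/21) = -5/2 + 1/42 = -52/21 ≈ -2.4762)
(m + 48) + (91 + 58)/(-20 + S) = (318 + 48) + (91 + 58)/(-20 - 52/21) = 366 + 149/(-472/21) = 366 + 149*(-21/472) = 366 - 3129/472 = 169623/472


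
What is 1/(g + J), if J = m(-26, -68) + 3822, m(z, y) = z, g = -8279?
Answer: -1/4483 ≈ -0.00022306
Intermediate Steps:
J = 3796 (J = -26 + 3822 = 3796)
1/(g + J) = 1/(-8279 + 3796) = 1/(-4483) = -1/4483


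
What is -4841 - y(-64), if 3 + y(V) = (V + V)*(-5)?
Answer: -5478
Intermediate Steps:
y(V) = -3 - 10*V (y(V) = -3 + (V + V)*(-5) = -3 + (2*V)*(-5) = -3 - 10*V)
-4841 - y(-64) = -4841 - (-3 - 10*(-64)) = -4841 - (-3 + 640) = -4841 - 1*637 = -4841 - 637 = -5478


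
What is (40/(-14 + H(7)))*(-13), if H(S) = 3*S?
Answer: -520/7 ≈ -74.286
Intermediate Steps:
(40/(-14 + H(7)))*(-13) = (40/(-14 + 3*7))*(-13) = (40/(-14 + 21))*(-13) = (40/7)*(-13) = -520/7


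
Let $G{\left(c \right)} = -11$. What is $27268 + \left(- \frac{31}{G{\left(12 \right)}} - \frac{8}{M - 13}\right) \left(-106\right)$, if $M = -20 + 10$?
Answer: $\frac{6813898}{253} \approx 26932.0$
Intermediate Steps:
$M = -10$
$27268 + \left(- \frac{31}{G{\left(12 \right)}} - \frac{8}{M - 13}\right) \left(-106\right) = 27268 + \left(- \frac{31}{-11} - \frac{8}{-10 - 13}\right) \left(-106\right) = 27268 + \left(\left(-31\right) \left(- \frac{1}{11}\right) - \frac{8}{-23}\right) \left(-106\right) = 27268 + \left(\frac{31}{11} - - \frac{8}{23}\right) \left(-106\right) = 27268 + \left(\frac{31}{11} + \frac{8}{23}\right) \left(-106\right) = 27268 + \frac{801}{253} \left(-106\right) = 27268 - \frac{84906}{253} = \frac{6813898}{253}$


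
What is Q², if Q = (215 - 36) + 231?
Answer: 168100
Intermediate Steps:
Q = 410 (Q = 179 + 231 = 410)
Q² = 410² = 168100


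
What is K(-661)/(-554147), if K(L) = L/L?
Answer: -1/554147 ≈ -1.8046e-6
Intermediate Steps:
K(L) = 1
K(-661)/(-554147) = 1/(-554147) = 1*(-1/554147) = -1/554147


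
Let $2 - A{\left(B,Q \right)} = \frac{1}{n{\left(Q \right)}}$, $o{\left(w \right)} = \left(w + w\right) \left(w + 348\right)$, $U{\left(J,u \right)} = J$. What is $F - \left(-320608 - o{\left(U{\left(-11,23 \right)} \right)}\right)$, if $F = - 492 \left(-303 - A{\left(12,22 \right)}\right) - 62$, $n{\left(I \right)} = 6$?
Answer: $463110$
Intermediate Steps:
$o{\left(w \right)} = 2 w \left(348 + w\right)$
$A{\left(B,Q \right)} = \frac{11}{6}$ ($A{\left(B,Q \right)} = 2 - \frac{1}{6} = \frac{11}{6}$)
$F = 149916$ ($F = - 492 \left(-303 - \frac{11}{6}\right) - 62 = \left(-492\right) \left(- \frac{1829}{6}\right) - 62 = 149978 - 62 = 149916$)
$F - \left(-320608 - o{\left(U{\left(-11,23 \right)} \right)}\right) = 149916 - \left(-320608 - 2 \left(-11\right) \left(348 - 11\right)\right) = 149916 - \left(-320608 - 2 \left(-11\right) 337\right) = 149916 - \left(-320608 - -7414\right) = 149916 - \left(-320608 + 7414\right) = 149916 - -313194 = 149916 + 313194 = 463110$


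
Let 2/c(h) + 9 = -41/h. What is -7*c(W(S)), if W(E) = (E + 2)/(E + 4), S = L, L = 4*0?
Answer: 2/13 ≈ 0.15385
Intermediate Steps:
L = 0
S = 0
W(E) = (2 + E)/(4 + E)
c(h) = 2/(-9 - 41/h)
-7*c(W(S)) = -(-14)*(2 + 0)/(4 + 0)/(41 + 9*((2 + 0)/(4 + 0))) = -(-14)*2/4/(41 + 9*(2/4)) = -(-14)*(¼)*2/(41 + 9*((¼)*2)) = -(-14)/(2*(41 + 9*(½))) = -(-14)/(2*(41 + 9/2)) = -(-14)/(2*91/2) = -(-14)*2/(2*91) = -7*(-2/91) = 2/13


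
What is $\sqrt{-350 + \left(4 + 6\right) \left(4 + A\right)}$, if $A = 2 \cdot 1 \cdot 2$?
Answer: $3 i \sqrt{30} \approx 16.432 i$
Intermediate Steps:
$A = 4$ ($A = 2 \cdot 2 = 4$)
$\sqrt{-350 + \left(4 + 6\right) \left(4 + A\right)} = \sqrt{-350 + \left(4 + 6\right) \left(4 + 4\right)} = \sqrt{-350 + 10 \cdot 8} = \sqrt{-350 + 80} = \sqrt{-270} = 3 i \sqrt{30}$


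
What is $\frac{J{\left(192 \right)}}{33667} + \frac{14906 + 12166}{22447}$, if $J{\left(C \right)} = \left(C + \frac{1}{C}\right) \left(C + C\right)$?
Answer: $\frac{2566450334}{755723149} \approx 3.396$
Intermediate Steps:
$J{\left(C \right)} = 2 C \left(C + \frac{1}{C}\right)$ ($J{\left(C \right)} = \left(C + \frac{1}{C}\right) 2 C = 2 C \left(C + \frac{1}{C}\right)$)
$\frac{J{\left(192 \right)}}{33667} + \frac{14906 + 12166}{22447} = \frac{2 + 2 \cdot 192^{2}}{33667} + \frac{14906 + 12166}{22447} = \left(2 + 2 \cdot 36864\right) \frac{1}{33667} + 27072 \cdot \frac{1}{22447} = \left(2 + 73728\right) \frac{1}{33667} + \frac{27072}{22447} = 73730 \cdot \frac{1}{33667} + \frac{27072}{22447} = \frac{73730}{33667} + \frac{27072}{22447} = \frac{2566450334}{755723149}$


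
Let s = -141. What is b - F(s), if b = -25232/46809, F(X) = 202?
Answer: -9480650/46809 ≈ -202.54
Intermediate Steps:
b = -25232/46809 (b = -25232*1/46809 = -25232/46809 ≈ -0.53904)
b - F(s) = -25232/46809 - 1*202 = -25232/46809 - 202 = -9480650/46809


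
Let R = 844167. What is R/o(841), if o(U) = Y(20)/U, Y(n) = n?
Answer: 709944447/20 ≈ 3.5497e+7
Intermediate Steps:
o(U) = 20/U
R/o(841) = 844167/((20/841)) = 844167/((20*(1/841))) = 844167/(20/841) = 844167*(841/20) = 709944447/20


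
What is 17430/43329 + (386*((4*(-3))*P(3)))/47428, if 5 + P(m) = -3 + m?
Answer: 152514140/171250651 ≈ 0.89059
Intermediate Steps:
P(m) = -8 + m (P(m) = -5 + (-3 + m) = -8 + m)
17430/43329 + (386*((4*(-3))*P(3)))/47428 = 17430/43329 + (386*((4*(-3))*(-8 + 3)))/47428 = 17430*(1/43329) + (386*(-12*(-5)))*(1/47428) = 5810/14443 + (386*60)*(1/47428) = 5810/14443 + 23160*(1/47428) = 5810/14443 + 5790/11857 = 152514140/171250651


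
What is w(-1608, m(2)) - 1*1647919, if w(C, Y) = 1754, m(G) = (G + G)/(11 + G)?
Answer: -1646165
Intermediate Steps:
m(G) = 2*G/(11 + G) (m(G) = (2*G)/(11 + G) = 2*G/(11 + G))
w(-1608, m(2)) - 1*1647919 = 1754 - 1*1647919 = 1754 - 1647919 = -1646165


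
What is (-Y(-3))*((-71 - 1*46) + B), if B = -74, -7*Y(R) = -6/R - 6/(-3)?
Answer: -764/7 ≈ -109.14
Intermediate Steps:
Y(R) = -2/7 + 6/(7*R) (Y(R) = -(-6/R - 6/(-3))/7 = -(-6/R - 6*(-1/3))/7 = -(-6/R + 2)/7 = -(2 - 6/R)/7 = -2/7 + 6/(7*R))
(-Y(-3))*((-71 - 1*46) + B) = (-2*(3 - 1*(-3))/(7*(-3)))*((-71 - 1*46) - 74) = (-2*(-1)*(3 + 3)/(7*3))*((-71 - 46) - 74) = (-2*(-1)*6/(7*3))*(-117 - 74) = -1*(-4/7)*(-191) = (4/7)*(-191) = -764/7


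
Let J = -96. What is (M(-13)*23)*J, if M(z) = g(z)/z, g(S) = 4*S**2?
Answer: 114816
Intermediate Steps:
M(z) = 4*z (M(z) = (4*z**2)/z = 4*z)
(M(-13)*23)*J = ((4*(-13))*23)*(-96) = -52*23*(-96) = -1196*(-96) = 114816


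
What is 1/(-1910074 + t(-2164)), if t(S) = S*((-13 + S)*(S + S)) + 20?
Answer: -1/20391239238 ≈ -4.9041e-11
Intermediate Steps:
t(S) = 20 + 2*S²*(-13 + S) (t(S) = S*((-13 + S)*(2*S)) + 20 = S*(2*S*(-13 + S)) + 20 = 2*S²*(-13 + S) + 20 = 20 + 2*S²*(-13 + S))
1/(-1910074 + t(-2164)) = 1/(-1910074 + (20 - 26*(-2164)² + 2*(-2164)³)) = 1/(-1910074 + (20 - 26*4682896 + 2*(-10133786944))) = 1/(-1910074 + (20 - 121755296 - 20267573888)) = 1/(-1910074 - 20389329164) = 1/(-20391239238) = -1/20391239238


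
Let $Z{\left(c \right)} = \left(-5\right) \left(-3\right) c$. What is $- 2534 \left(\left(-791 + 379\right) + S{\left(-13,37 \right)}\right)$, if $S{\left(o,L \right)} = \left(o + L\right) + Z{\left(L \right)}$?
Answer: $-423178$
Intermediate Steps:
$Z{\left(c \right)} = 15 c$
$S{\left(o,L \right)} = o + 16 L$ ($S{\left(o,L \right)} = \left(o + L\right) + 15 L = \left(L + o\right) + 15 L = o + 16 L$)
$- 2534 \left(\left(-791 + 379\right) + S{\left(-13,37 \right)}\right) = - 2534 \left(\left(-791 + 379\right) + \left(-13 + 16 \cdot 37\right)\right) = - 2534 \left(-412 + \left(-13 + 592\right)\right) = - 2534 \left(-412 + 579\right) = \left(-2534\right) 167 = -423178$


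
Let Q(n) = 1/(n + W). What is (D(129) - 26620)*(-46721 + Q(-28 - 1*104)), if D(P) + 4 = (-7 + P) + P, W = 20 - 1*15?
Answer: 156485988864/127 ≈ 1.2322e+9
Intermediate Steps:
W = 5 (W = 20 - 15 = 5)
Q(n) = 1/(5 + n) (Q(n) = 1/(n + 5) = 1/(5 + n))
D(P) = -11 + 2*P (D(P) = -4 + ((-7 + P) + P) = -4 + (-7 + 2*P) = -11 + 2*P)
(D(129) - 26620)*(-46721 + Q(-28 - 1*104)) = ((-11 + 2*129) - 26620)*(-46721 + 1/(5 + (-28 - 1*104))) = ((-11 + 258) - 26620)*(-46721 + 1/(5 + (-28 - 104))) = (247 - 26620)*(-46721 + 1/(5 - 132)) = -26373*(-46721 + 1/(-127)) = -26373*(-46721 - 1/127) = -26373*(-5933568/127) = 156485988864/127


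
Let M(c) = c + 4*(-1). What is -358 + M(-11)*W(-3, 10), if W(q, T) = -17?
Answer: -103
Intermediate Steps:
M(c) = -4 + c (M(c) = c - 4 = -4 + c)
-358 + M(-11)*W(-3, 10) = -358 + (-4 - 11)*(-17) = -358 - 15*(-17) = -358 + 255 = -103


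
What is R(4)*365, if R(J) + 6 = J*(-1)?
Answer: -3650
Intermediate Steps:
R(J) = -6 - J (R(J) = -6 + J*(-1) = -6 - J)
R(4)*365 = (-6 - 1*4)*365 = (-6 - 4)*365 = -10*365 = -3650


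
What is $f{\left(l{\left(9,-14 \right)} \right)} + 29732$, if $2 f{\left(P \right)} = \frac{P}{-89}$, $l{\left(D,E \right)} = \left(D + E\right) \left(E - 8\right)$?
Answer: $\frac{2646093}{89} \approx 29731.0$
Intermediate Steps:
$l{\left(D,E \right)} = \left(-8 + E\right) \left(D + E\right)$ ($l{\left(D,E \right)} = \left(D + E\right) \left(-8 + E\right) = \left(-8 + E\right) \left(D + E\right)$)
$f{\left(P \right)} = - \frac{P}{178}$ ($f{\left(P \right)} = \frac{P \frac{1}{-89}}{2} = \frac{P \left(- \frac{1}{89}\right)}{2} = \frac{\left(- \frac{1}{89}\right) P}{2} = - \frac{P}{178}$)
$f{\left(l{\left(9,-14 \right)} \right)} + 29732 = - \frac{\left(-14\right)^{2} - 72 - -112 + 9 \left(-14\right)}{178} + 29732 = - \frac{196 - 72 + 112 - 126}{178} + 29732 = \left(- \frac{1}{178}\right) 110 + 29732 = - \frac{55}{89} + 29732 = \frac{2646093}{89}$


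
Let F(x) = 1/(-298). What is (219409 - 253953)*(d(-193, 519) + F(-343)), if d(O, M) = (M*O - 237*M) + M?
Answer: 1145997182728/149 ≈ 7.6913e+9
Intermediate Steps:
F(x) = -1/298
d(O, M) = -236*M + M*O (d(O, M) = (-237*M + M*O) + M = -236*M + M*O)
(219409 - 253953)*(d(-193, 519) + F(-343)) = (219409 - 253953)*(519*(-236 - 193) - 1/298) = -34544*(519*(-429) - 1/298) = -34544*(-222651 - 1/298) = -34544*(-66349999/298) = 1145997182728/149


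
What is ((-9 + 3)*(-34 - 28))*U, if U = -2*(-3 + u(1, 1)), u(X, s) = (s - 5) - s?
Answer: 5952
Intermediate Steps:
u(X, s) = -5 (u(X, s) = (-5 + s) - s = -5)
U = 16 (U = -2*(-3 - 5) = -2*(-8) = 16)
((-9 + 3)*(-34 - 28))*U = ((-9 + 3)*(-34 - 28))*16 = -6*(-62)*16 = 372*16 = 5952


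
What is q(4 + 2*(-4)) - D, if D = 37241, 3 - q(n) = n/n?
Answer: -37239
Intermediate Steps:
q(n) = 2 (q(n) = 3 - n/n = 3 - 1*1 = 3 - 1 = 2)
q(4 + 2*(-4)) - D = 2 - 1*37241 = 2 - 37241 = -37239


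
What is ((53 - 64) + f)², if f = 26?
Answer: 225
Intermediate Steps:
((53 - 64) + f)² = ((53 - 64) + 26)² = (-11 + 26)² = 15² = 225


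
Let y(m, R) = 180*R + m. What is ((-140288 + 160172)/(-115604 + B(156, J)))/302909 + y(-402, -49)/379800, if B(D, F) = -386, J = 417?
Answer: -3259073891/134218977900 ≈ -0.024282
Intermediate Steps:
y(m, R) = m + 180*R
((-140288 + 160172)/(-115604 + B(156, J)))/302909 + y(-402, -49)/379800 = ((-140288 + 160172)/(-115604 - 386))/302909 + (-402 + 180*(-49))/379800 = (19884/(-115990))*(1/302909) + (-402 - 8820)*(1/379800) = (19884*(-1/115990))*(1/302909) - 9222*1/379800 = -6/35*1/302909 - 1537/63300 = -6/10601815 - 1537/63300 = -3259073891/134218977900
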